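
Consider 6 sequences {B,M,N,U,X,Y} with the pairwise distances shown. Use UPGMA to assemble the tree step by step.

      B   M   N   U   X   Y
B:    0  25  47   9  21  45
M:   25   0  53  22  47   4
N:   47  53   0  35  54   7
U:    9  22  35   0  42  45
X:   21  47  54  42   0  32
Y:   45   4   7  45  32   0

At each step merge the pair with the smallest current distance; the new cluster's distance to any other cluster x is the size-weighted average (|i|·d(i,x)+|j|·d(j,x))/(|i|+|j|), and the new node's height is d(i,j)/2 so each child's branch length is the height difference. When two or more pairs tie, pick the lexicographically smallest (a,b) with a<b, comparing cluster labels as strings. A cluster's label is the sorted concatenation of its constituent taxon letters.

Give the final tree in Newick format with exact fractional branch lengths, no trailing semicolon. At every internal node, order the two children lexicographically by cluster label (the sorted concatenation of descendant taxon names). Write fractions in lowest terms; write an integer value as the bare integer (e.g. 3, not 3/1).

iteration 1: select M,Y (d=4); attach at lengths (2, 2); label the merged cluster MY
  updated: d(B,MY)=35, d(MY,N)=30, d(MY,U)=67/2, d(MY,X)=79/2
iteration 2: select B,U (d=9); attach at lengths (9/2, 9/2); label the merged cluster BU
  updated: d(BU,MY)=137/4, d(BU,N)=41, d(BU,X)=63/2
iteration 3: select MY,N (d=30); attach at lengths (13, 15); label the merged cluster MNY
  updated: d(BU,MNY)=73/2, d(MNY,X)=133/3
iteration 4: select BU,X (d=63/2); attach at lengths (45/4, 63/4); label the merged cluster BUX
  updated: d(BUX,MNY)=352/9
iteration 5: select BUX,MNY (d=352/9); attach at lengths (137/36, 41/9); label the merged cluster BMNUXY
final tree: (((B:9/2,U:9/2):45/4,X:63/4):137/36,((M:2,Y:2):13,N:15):41/9)
total length: 2749/36

(((B:9/2,U:9/2):45/4,X:63/4):137/36,((M:2,Y:2):13,N:15):41/9)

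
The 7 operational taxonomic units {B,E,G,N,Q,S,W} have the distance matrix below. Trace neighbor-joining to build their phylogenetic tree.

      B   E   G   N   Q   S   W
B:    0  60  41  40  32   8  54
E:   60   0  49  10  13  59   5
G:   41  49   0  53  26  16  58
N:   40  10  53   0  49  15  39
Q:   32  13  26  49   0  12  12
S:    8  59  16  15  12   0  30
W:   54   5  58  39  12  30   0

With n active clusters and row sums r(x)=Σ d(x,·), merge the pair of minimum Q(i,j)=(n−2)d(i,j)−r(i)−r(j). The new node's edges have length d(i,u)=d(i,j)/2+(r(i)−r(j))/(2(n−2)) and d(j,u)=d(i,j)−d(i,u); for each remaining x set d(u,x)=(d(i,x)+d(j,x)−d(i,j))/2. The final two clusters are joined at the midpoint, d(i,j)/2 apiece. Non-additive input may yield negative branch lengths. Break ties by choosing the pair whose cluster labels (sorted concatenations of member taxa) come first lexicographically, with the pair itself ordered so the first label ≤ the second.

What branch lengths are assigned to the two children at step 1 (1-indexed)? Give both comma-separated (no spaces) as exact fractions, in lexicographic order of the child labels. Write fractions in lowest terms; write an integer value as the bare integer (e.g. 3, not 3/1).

23/10,27/10

step 1: merge (E,W) at d=5, Q=-369; branch lengths E→23/10, W→27/10; new cluster EW
  updated: d(B,EW)=109/2, d(EW,G)=51, d(EW,N)=22, d(EW,Q)=10, d(EW,S)=42
step 2: merge (EW,N) at d=22, Q=-541/2; branch lengths EW→177/16, N→175/16; new cluster ENW
  updated: d(B,ENW)=145/4, d(ENW,G)=41, d(ENW,Q)=37/2, d(ENW,S)=35/2
step 3: merge (B,S) at d=8, Q=-587/4; branch lengths B→117/8, S→-53/8; new cluster BS
  updated: d(BS,ENW)=183/8, d(BS,G)=49/2, d(BS,Q)=18
step 4: merge (BS,G) at d=49/2, Q=-863/8; branch lengths BS→183/32, G→601/32; new cluster BGS
  updated: d(BGS,ENW)=315/16, d(BGS,Q)=39/4
step 5: merge (BGS,ENW) at d=315/16, Q=-767/16; branch lengths BGS→175/32, ENW→455/32; new cluster BEGNSW
  updated: d(BEGNSW,Q)=137/32
step 6: merge (BEGNSW,Q) at d=137/32; branch lengths BEGNSW→137/64, Q→137/64; new cluster BEGNQSW
final tree: ((((B:117/8,S:-53/8):183/32,G:601/32):175/32,((E:23/10,W:27/10):177/16,N:175/16):455/32):137/64,Q:137/64)
total length: 2671/32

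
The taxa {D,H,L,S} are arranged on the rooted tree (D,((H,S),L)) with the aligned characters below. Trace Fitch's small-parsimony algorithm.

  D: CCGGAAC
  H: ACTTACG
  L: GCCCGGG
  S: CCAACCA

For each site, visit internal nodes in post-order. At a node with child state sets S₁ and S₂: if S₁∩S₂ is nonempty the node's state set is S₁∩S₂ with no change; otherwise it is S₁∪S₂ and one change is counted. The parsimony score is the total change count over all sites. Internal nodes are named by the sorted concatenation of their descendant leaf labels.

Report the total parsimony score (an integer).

HS@0: {A} ∪ {C} = {A,C} (union, +1)
HLS@0: {A,C} ∪ {G} = {A,C,G} (union, +1)
DHLS@0: {C} ∩ {A,C,G} = {C} (intersection, +0)
HS@1: {C} ∩ {C} = {C} (intersection, +0)
HLS@1: {C} ∩ {C} = {C} (intersection, +0)
DHLS@1: {C} ∩ {C} = {C} (intersection, +0)
HS@2: {T} ∪ {A} = {A,T} (union, +1)
HLS@2: {A,T} ∪ {C} = {A,C,T} (union, +1)
DHLS@2: {G} ∪ {A,C,T} = {A,C,G,T} (union, +1)
HS@3: {T} ∪ {A} = {A,T} (union, +1)
HLS@3: {A,T} ∪ {C} = {A,C,T} (union, +1)
DHLS@3: {G} ∪ {A,C,T} = {A,C,G,T} (union, +1)
HS@4: {A} ∪ {C} = {A,C} (union, +1)
HLS@4: {A,C} ∪ {G} = {A,C,G} (union, +1)
DHLS@4: {A} ∩ {A,C,G} = {A} (intersection, +0)
HS@5: {C} ∩ {C} = {C} (intersection, +0)
HLS@5: {C} ∪ {G} = {C,G} (union, +1)
DHLS@5: {A} ∪ {C,G} = {A,C,G} (union, +1)
HS@6: {G} ∪ {A} = {A,G} (union, +1)
HLS@6: {A,G} ∩ {G} = {G} (intersection, +0)
DHLS@6: {C} ∪ {G} = {C,G} (union, +1)
per-site changes: [2, 0, 3, 3, 2, 2, 2]; total = 14

14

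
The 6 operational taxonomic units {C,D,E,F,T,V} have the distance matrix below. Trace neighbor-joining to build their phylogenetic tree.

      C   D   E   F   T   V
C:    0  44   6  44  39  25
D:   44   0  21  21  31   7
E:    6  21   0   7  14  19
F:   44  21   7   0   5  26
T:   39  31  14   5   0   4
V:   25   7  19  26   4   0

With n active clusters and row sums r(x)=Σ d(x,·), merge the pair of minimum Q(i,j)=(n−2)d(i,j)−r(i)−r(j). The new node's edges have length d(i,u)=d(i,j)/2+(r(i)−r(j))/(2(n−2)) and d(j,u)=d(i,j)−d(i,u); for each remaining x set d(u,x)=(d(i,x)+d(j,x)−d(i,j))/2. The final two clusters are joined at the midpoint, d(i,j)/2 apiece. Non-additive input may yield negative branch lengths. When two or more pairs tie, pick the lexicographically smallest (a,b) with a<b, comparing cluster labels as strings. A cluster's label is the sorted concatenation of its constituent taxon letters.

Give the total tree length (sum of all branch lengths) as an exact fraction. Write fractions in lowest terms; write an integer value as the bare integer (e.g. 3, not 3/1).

1. join C+E (d=6, Q=-201) ⇒ CE; edges |C|=115/8, |E|=-67/8
  updated: d(CE,D)=59/2, d(CE,F)=45/2, d(CE,T)=47/2, d(CE,V)=19
2. join D+V (d=7, Q=-247/2) ⇒ DV; edges |D|=107/12, |V|=-23/12
  updated: d(CE,DV)=83/4, d(DV,F)=20, d(DV,T)=14
3. join CE+DV (d=83/4, Q=-80) ⇒ CDEV; edges |CE|=107/8, |DV|=59/8
  updated: d(CDEV,F)=87/8, d(CDEV,T)=67/8
4. join CDEV+F (d=87/8, Q=-97/4) ⇒ CDEFV; edges |CDEV|=57/8, |F|=15/4
  updated: d(CDEFV,T)=5/4
5. join CDEFV+T (d=5/4) ⇒ CDEFTV; edges |CDEFV|=5/8, |T|=5/8
final tree: ((((C:115/8,E:-67/8):107/8,(D:107/12,V:-23/12):59/8):57/8,F:15/4):5/8,T:5/8)
total length: 367/8

367/8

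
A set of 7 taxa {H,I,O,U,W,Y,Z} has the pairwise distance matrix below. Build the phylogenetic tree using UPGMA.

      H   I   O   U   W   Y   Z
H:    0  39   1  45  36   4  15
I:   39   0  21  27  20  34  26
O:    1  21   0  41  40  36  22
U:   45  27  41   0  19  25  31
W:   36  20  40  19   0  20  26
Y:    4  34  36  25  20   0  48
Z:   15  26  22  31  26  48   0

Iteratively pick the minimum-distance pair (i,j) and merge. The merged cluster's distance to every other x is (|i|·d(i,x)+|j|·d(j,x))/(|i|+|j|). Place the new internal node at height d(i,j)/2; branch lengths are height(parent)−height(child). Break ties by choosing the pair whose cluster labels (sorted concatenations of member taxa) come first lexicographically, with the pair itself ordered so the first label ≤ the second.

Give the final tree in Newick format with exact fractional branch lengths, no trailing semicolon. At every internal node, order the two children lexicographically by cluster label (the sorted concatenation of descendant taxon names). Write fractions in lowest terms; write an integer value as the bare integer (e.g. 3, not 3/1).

iteration 1: select H,O (d=1); attach at lengths (1/2, 1/2); label the merged cluster HO
  updated: d(HO,I)=30, d(HO,U)=43, d(HO,W)=38, d(HO,Y)=20, d(HO,Z)=37/2
iteration 2: select HO,Z (d=37/2); attach at lengths (35/4, 37/4); label the merged cluster HOZ
  updated: d(HOZ,I)=86/3, d(HOZ,U)=39, d(HOZ,W)=34, d(HOZ,Y)=88/3
iteration 3: select U,W (d=19); attach at lengths (19/2, 19/2); label the merged cluster UW
  updated: d(HOZ,UW)=73/2, d(I,UW)=47/2, d(UW,Y)=45/2
iteration 4: select UW,Y (d=45/2); attach at lengths (7/4, 45/4); label the merged cluster UWY
  updated: d(HOZ,UWY)=307/9, d(I,UWY)=27
iteration 5: select I,UWY (d=27); attach at lengths (27/2, 9/4); label the merged cluster IUWY
  updated: d(HOZ,IUWY)=131/4
iteration 6: select HOZ,IUWY (d=131/4); attach at lengths (57/8, 23/8); label the merged cluster HIOUWYZ
final tree: (((H:1/2,O:1/2):35/4,Z:37/4):57/8,(I:27/2,((U:19/2,W:19/2):7/4,Y:45/4):9/4):23/8)
total length: 307/4

(((H:1/2,O:1/2):35/4,Z:37/4):57/8,(I:27/2,((U:19/2,W:19/2):7/4,Y:45/4):9/4):23/8)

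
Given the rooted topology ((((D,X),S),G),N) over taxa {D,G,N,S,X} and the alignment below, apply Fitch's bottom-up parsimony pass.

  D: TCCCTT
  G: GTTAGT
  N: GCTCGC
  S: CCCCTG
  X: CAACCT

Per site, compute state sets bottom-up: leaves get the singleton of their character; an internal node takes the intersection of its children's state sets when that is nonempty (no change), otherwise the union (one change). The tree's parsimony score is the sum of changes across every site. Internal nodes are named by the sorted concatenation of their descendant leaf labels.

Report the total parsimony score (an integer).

11

DX@0: {T} ∪ {C} = {C,T} (union, +1)
DSX@0: {C,T} ∩ {C} = {C} (intersection, +0)
DGSX@0: {C} ∪ {G} = {C,G} (union, +1)
DGNSX@0: {C,G} ∩ {G} = {G} (intersection, +0)
DX@1: {C} ∪ {A} = {A,C} (union, +1)
DSX@1: {A,C} ∩ {C} = {C} (intersection, +0)
DGSX@1: {C} ∪ {T} = {C,T} (union, +1)
DGNSX@1: {C,T} ∩ {C} = {C} (intersection, +0)
DX@2: {C} ∪ {A} = {A,C} (union, +1)
DSX@2: {A,C} ∩ {C} = {C} (intersection, +0)
DGSX@2: {C} ∪ {T} = {C,T} (union, +1)
DGNSX@2: {C,T} ∩ {T} = {T} (intersection, +0)
DX@3: {C} ∩ {C} = {C} (intersection, +0)
DSX@3: {C} ∩ {C} = {C} (intersection, +0)
DGSX@3: {C} ∪ {A} = {A,C} (union, +1)
DGNSX@3: {A,C} ∩ {C} = {C} (intersection, +0)
DX@4: {T} ∪ {C} = {C,T} (union, +1)
DSX@4: {C,T} ∩ {T} = {T} (intersection, +0)
DGSX@4: {T} ∪ {G} = {G,T} (union, +1)
DGNSX@4: {G,T} ∩ {G} = {G} (intersection, +0)
DX@5: {T} ∩ {T} = {T} (intersection, +0)
DSX@5: {T} ∪ {G} = {G,T} (union, +1)
DGSX@5: {G,T} ∩ {T} = {T} (intersection, +0)
DGNSX@5: {T} ∪ {C} = {C,T} (union, +1)
per-site changes: [2, 2, 2, 1, 2, 2]; total = 11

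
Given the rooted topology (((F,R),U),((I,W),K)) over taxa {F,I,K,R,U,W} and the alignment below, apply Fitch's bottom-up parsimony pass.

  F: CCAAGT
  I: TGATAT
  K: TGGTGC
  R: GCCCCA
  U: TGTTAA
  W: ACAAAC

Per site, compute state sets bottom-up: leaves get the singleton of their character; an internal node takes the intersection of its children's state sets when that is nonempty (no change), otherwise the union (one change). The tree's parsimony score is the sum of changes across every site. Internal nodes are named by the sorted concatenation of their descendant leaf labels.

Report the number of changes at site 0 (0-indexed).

site 0, node FR: F={C} ∪ R={G} → {C,G} (+1)
site 0, node FRU: FR={C,G} ∪ U={T} → {C,G,T} (+1)
site 0, node IW: I={T} ∪ W={A} → {A,T} (+1)
site 0, node IKW: IW={A,T} ∩ K={T} → {T} (+0)
site 0, node FIKRUW: FRU={C,G,T} ∩ IKW={T} → {T} (+0)
site 1, node FR: F={C} ∩ R={C} → {C} (+0)
site 1, node FRU: FR={C} ∪ U={G} → {C,G} (+1)
site 1, node IW: I={G} ∪ W={C} → {C,G} (+1)
site 1, node IKW: IW={C,G} ∩ K={G} → {G} (+0)
site 1, node FIKRUW: FRU={C,G} ∩ IKW={G} → {G} (+0)
site 2, node FR: F={A} ∪ R={C} → {A,C} (+1)
site 2, node FRU: FR={A,C} ∪ U={T} → {A,C,T} (+1)
site 2, node IW: I={A} ∩ W={A} → {A} (+0)
site 2, node IKW: IW={A} ∪ K={G} → {A,G} (+1)
site 2, node FIKRUW: FRU={A,C,T} ∩ IKW={A,G} → {A} (+0)
site 3, node FR: F={A} ∪ R={C} → {A,C} (+1)
site 3, node FRU: FR={A,C} ∪ U={T} → {A,C,T} (+1)
site 3, node IW: I={T} ∪ W={A} → {A,T} (+1)
site 3, node IKW: IW={A,T} ∩ K={T} → {T} (+0)
site 3, node FIKRUW: FRU={A,C,T} ∩ IKW={T} → {T} (+0)
site 4, node FR: F={G} ∪ R={C} → {C,G} (+1)
site 4, node FRU: FR={C,G} ∪ U={A} → {A,C,G} (+1)
site 4, node IW: I={A} ∩ W={A} → {A} (+0)
site 4, node IKW: IW={A} ∪ K={G} → {A,G} (+1)
site 4, node FIKRUW: FRU={A,C,G} ∩ IKW={A,G} → {A,G} (+0)
site 5, node FR: F={T} ∪ R={A} → {A,T} (+1)
site 5, node FRU: FR={A,T} ∩ U={A} → {A} (+0)
site 5, node IW: I={T} ∪ W={C} → {C,T} (+1)
site 5, node IKW: IW={C,T} ∩ K={C} → {C} (+0)
site 5, node FIKRUW: FRU={A} ∪ IKW={C} → {A,C} (+1)
per-site changes: [3, 2, 3, 3, 3, 3]; total = 17

3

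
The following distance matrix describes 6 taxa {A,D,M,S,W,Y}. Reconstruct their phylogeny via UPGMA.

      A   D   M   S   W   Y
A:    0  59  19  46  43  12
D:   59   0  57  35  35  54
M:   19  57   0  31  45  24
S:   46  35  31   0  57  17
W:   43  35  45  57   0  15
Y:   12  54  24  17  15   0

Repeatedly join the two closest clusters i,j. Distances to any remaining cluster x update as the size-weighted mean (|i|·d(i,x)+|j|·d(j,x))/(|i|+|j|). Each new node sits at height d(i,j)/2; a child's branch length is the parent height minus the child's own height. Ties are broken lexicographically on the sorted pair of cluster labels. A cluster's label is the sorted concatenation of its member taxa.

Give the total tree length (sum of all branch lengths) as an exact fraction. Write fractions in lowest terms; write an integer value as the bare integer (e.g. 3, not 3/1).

2293/24

1. join A+Y (d=12) ⇒ AY; edges |A|=6, |Y|=6
  updated: d(AY,D)=113/2, d(AY,M)=43/2, d(AY,S)=63/2, d(AY,W)=29
2. join AY+M (d=43/2) ⇒ AMY; edges |AY|=19/4, |M|=43/4
  updated: d(AMY,D)=170/3, d(AMY,S)=94/3, d(AMY,W)=103/3
3. join AMY+S (d=94/3) ⇒ AMSY; edges |AMY|=59/12, |S|=47/3
  updated: d(AMSY,D)=205/4, d(AMSY,W)=40
4. join D+W (d=35) ⇒ DW; edges |D|=35/2, |W|=35/2
  updated: d(AMSY,DW)=365/8
5. join AMSY+DW (d=365/8) ⇒ ADMSWY; edges |AMSY|=343/48, |DW|=85/16
final tree: ((((A:6,Y:6):19/4,M:43/4):59/12,S:47/3):343/48,(D:35/2,W:35/2):85/16)
total length: 2293/24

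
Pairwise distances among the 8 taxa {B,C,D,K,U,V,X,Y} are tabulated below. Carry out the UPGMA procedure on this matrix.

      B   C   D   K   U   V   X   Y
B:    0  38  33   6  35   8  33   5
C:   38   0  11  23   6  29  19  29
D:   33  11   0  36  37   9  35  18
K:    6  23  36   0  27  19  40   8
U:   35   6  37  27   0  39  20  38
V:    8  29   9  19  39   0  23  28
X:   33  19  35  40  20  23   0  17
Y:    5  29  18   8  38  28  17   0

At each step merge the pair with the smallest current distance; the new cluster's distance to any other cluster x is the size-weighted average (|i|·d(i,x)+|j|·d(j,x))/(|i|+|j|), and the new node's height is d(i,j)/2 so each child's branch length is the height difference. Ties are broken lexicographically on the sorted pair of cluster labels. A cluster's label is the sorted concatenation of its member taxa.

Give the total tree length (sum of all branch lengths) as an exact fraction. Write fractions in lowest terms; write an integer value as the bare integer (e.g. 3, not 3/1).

step 1: merge (B,Y) at d=5; branch lengths B→5/2, Y→5/2; new cluster BY
  updated: d(BY,C)=67/2, d(BY,D)=51/2, d(BY,K)=7, d(BY,U)=73/2, d(BY,V)=18, d(BY,X)=25
step 2: merge (C,U) at d=6; branch lengths C→3, U→3; new cluster CU
  updated: d(BY,CU)=35, d(CU,D)=24, d(CU,K)=25, d(CU,V)=34, d(CU,X)=39/2
step 3: merge (BY,K) at d=7; branch lengths BY→1, K→7/2; new cluster BKY
  updated: d(BKY,CU)=95/3, d(BKY,D)=29, d(BKY,V)=55/3, d(BKY,X)=30
step 4: merge (D,V) at d=9; branch lengths D→9/2, V→9/2; new cluster DV
  updated: d(BKY,DV)=71/3, d(CU,DV)=29, d(DV,X)=29
step 5: merge (CU,X) at d=39/2; branch lengths CU→27/4, X→39/4; new cluster CUX
  updated: d(BKY,CUX)=280/9, d(CUX,DV)=29
step 6: merge (BKY,DV) at d=71/3; branch lengths BKY→25/3, DV→22/3; new cluster BDKVY
  updated: d(BDKVY,CUX)=454/15
step 7: merge (BDKVY,CUX) at d=454/15; branch lengths BDKVY→33/10, CUX→323/60; new cluster BCDKUVXY
final tree: ((((B:5/2,Y:5/2):1,K:7/2):25/3,(D:9/2,V:9/2):22/3):33/10,((C:3,U:3):27/4,X:39/4):323/60)
total length: 1307/20

1307/20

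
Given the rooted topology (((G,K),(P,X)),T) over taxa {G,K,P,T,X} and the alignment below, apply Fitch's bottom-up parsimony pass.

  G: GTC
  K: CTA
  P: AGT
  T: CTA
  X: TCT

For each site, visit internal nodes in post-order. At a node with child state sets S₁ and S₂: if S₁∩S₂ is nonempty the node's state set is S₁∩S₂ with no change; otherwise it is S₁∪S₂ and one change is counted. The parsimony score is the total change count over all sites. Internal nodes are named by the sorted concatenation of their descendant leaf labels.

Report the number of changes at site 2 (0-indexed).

site 0, node GK: G={G} ∪ K={C} → {C,G} (+1)
site 0, node PX: P={A} ∪ X={T} → {A,T} (+1)
site 0, node GKPX: GK={C,G} ∪ PX={A,T} → {A,C,G,T} (+1)
site 0, node GKPTX: GKPX={A,C,G,T} ∩ T={C} → {C} (+0)
site 1, node GK: G={T} ∩ K={T} → {T} (+0)
site 1, node PX: P={G} ∪ X={C} → {C,G} (+1)
site 1, node GKPX: GK={T} ∪ PX={C,G} → {C,G,T} (+1)
site 1, node GKPTX: GKPX={C,G,T} ∩ T={T} → {T} (+0)
site 2, node GK: G={C} ∪ K={A} → {A,C} (+1)
site 2, node PX: P={T} ∩ X={T} → {T} (+0)
site 2, node GKPX: GK={A,C} ∪ PX={T} → {A,C,T} (+1)
site 2, node GKPTX: GKPX={A,C,T} ∩ T={A} → {A} (+0)
per-site changes: [3, 2, 2]; total = 7

2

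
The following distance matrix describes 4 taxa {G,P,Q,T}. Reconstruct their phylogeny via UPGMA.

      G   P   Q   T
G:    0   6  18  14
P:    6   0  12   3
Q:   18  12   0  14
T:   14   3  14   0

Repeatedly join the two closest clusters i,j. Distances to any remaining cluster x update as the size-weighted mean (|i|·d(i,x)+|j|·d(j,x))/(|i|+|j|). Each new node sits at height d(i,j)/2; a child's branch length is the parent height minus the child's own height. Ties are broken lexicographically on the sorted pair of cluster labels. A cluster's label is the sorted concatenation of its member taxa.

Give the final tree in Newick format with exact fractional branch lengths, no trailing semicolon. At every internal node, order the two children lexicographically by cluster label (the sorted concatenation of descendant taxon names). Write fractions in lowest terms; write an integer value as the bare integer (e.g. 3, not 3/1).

1. join P+T (d=3) ⇒ PT; edges |P|=3/2, |T|=3/2
  updated: d(G,PT)=10, d(PT,Q)=13
2. join G+PT (d=10) ⇒ GPT; edges |G|=5, |PT|=7/2
  updated: d(GPT,Q)=44/3
3. join GPT+Q (d=44/3) ⇒ GPQT; edges |GPT|=7/3, |Q|=22/3
final tree: ((G:5,(P:3/2,T:3/2):7/2):7/3,Q:22/3)
total length: 127/6

((G:5,(P:3/2,T:3/2):7/2):7/3,Q:22/3)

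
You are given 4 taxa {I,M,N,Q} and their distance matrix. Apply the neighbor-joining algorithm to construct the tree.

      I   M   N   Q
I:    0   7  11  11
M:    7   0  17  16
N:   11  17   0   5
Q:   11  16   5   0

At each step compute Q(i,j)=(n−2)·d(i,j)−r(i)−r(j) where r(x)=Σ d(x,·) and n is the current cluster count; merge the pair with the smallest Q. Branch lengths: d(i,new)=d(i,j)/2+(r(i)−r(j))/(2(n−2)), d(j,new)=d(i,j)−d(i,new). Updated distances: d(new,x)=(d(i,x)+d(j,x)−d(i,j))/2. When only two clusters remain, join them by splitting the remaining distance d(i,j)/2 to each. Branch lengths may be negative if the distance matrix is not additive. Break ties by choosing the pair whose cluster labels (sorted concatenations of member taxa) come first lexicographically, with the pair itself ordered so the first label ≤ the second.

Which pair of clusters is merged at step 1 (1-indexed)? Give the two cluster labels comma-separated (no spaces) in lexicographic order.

1. join I+M (d=7, Q=-55) ⇒ IM; edges |I|=3/4, |M|=25/4
  updated: d(IM,N)=21/2, d(IM,Q)=10
2. join IM+N (d=21/2, Q=-51/2) ⇒ IMN; edges |IM|=31/4, |N|=11/4
  updated: d(IMN,Q)=9/4
3. join IMN+Q (d=9/4) ⇒ IMNQ; edges |IMN|=9/8, |Q|=9/8
final tree: (((I:3/4,M:25/4):31/4,N:11/4):9/8,Q:9/8)
total length: 79/4

I,M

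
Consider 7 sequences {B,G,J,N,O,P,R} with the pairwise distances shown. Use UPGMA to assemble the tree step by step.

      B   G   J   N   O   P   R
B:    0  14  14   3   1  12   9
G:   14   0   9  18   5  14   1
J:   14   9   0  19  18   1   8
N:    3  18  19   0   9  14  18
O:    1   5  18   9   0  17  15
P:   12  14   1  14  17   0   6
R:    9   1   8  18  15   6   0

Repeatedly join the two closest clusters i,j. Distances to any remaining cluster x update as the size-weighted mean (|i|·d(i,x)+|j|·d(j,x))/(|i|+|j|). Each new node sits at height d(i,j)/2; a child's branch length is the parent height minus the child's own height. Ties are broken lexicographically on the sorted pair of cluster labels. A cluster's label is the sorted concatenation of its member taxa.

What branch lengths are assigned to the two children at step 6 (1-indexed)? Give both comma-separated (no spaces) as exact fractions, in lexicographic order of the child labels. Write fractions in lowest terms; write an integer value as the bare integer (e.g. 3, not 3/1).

iteration 1: select B,O (d=1); attach at lengths (1/2, 1/2); label the merged cluster BO
  updated: d(BO,G)=19/2, d(BO,J)=16, d(BO,N)=6, d(BO,P)=29/2, d(BO,R)=12
iteration 2: select G,R (d=1); attach at lengths (1/2, 1/2); label the merged cluster GR
  updated: d(BO,GR)=43/4, d(GR,J)=17/2, d(GR,N)=18, d(GR,P)=10
iteration 3: select J,P (d=1); attach at lengths (1/2, 1/2); label the merged cluster JP
  updated: d(BO,JP)=61/4, d(GR,JP)=37/4, d(JP,N)=33/2
iteration 4: select BO,N (d=6); attach at lengths (5/2, 3); label the merged cluster BNO
  updated: d(BNO,GR)=79/6, d(BNO,JP)=47/3
iteration 5: select GR,JP (d=37/4); attach at lengths (33/8, 33/8); label the merged cluster GJPR
  updated: d(BNO,GJPR)=173/12
iteration 6: select BNO,GJPR (d=173/12); attach at lengths (101/24, 31/12); label the merged cluster BGJNOPR
final tree: (((B:1/2,O:1/2):5/2,N:3):101/24,((G:1/2,R:1/2):33/8,(J:1/2,P:1/2):33/8):31/12)
total length: 565/24

101/24,31/12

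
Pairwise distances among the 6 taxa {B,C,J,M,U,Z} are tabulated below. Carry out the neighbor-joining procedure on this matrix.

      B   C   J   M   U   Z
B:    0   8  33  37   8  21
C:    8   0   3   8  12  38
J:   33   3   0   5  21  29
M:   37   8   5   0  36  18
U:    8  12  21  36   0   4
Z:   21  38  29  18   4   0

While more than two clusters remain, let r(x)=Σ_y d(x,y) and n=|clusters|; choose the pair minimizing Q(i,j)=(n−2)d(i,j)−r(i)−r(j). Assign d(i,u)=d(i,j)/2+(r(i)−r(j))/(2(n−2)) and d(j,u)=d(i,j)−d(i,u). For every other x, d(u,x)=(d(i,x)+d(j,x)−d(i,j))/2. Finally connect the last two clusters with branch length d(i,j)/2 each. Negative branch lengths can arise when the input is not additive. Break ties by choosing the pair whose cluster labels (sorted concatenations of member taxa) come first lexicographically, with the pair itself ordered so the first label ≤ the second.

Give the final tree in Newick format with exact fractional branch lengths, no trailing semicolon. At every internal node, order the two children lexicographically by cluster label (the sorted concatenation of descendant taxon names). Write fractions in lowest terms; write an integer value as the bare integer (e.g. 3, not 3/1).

iteration 1: select J,M (d=5, Q=-175); attach at lengths (7/8, 33/8); label the merged cluster JM
  updated: d(B,JM)=65/2, d(C,JM)=3, d(JM,U)=26, d(JM,Z)=21
iteration 2: select C,JM (d=3, Q=-269/2); attach at lengths (-25/12, 61/12); label the merged cluster CJM
  updated: d(B,CJM)=75/4, d(CJM,U)=35/2, d(CJM,Z)=28
iteration 3: select B,CJM (d=75/4, Q=-149/2); attach at lengths (21/4, 27/2); label the merged cluster BCJM
  updated: d(BCJM,U)=27/8, d(BCJM,Z)=121/8
iteration 4: select BCJM,U (d=27/8, Q=-45/2); attach at lengths (29/4, -31/8); label the merged cluster BCJMU
  updated: d(BCJMU,Z)=63/8
iteration 5: select BCJMU,Z (d=63/8); attach at lengths (63/16, 63/16); label the merged cluster BCJMUZ
final tree: (((B:21/4,(C:-25/12,(J:7/8,M:33/8):61/12):27/2):29/4,U:-31/8):63/16,Z:63/16)
total length: 38

(((B:21/4,(C:-25/12,(J:7/8,M:33/8):61/12):27/2):29/4,U:-31/8):63/16,Z:63/16)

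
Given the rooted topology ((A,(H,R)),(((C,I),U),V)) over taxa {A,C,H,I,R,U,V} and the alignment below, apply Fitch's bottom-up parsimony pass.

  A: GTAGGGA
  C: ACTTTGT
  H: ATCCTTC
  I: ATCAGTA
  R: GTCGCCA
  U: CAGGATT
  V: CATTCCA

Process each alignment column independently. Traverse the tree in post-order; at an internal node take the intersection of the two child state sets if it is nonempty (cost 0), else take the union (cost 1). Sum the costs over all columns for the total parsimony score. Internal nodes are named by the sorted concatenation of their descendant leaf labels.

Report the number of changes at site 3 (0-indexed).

[col 0] HR: children H:{A}, R:{G} ∪→ {A,G}; cost 1
[col 0] AHR: children A:{G}, HR:{A,G} ∩→ {G}; cost 0
[col 0] CI: children C:{A}, I:{A} ∩→ {A}; cost 0
[col 0] CIU: children CI:{A}, U:{C} ∪→ {A,C}; cost 1
[col 0] CIUV: children CIU:{A,C}, V:{C} ∩→ {C}; cost 0
[col 0] ACHIRUV: children AHR:{G}, CIUV:{C} ∪→ {C,G}; cost 1
[col 1] HR: children H:{T}, R:{T} ∩→ {T}; cost 0
[col 1] AHR: children A:{T}, HR:{T} ∩→ {T}; cost 0
[col 1] CI: children C:{C}, I:{T} ∪→ {C,T}; cost 1
[col 1] CIU: children CI:{C,T}, U:{A} ∪→ {A,C,T}; cost 1
[col 1] CIUV: children CIU:{A,C,T}, V:{A} ∩→ {A}; cost 0
[col 1] ACHIRUV: children AHR:{T}, CIUV:{A} ∪→ {A,T}; cost 1
[col 2] HR: children H:{C}, R:{C} ∩→ {C}; cost 0
[col 2] AHR: children A:{A}, HR:{C} ∪→ {A,C}; cost 1
[col 2] CI: children C:{T}, I:{C} ∪→ {C,T}; cost 1
[col 2] CIU: children CI:{C,T}, U:{G} ∪→ {C,G,T}; cost 1
[col 2] CIUV: children CIU:{C,G,T}, V:{T} ∩→ {T}; cost 0
[col 2] ACHIRUV: children AHR:{A,C}, CIUV:{T} ∪→ {A,C,T}; cost 1
[col 3] HR: children H:{C}, R:{G} ∪→ {C,G}; cost 1
[col 3] AHR: children A:{G}, HR:{C,G} ∩→ {G}; cost 0
[col 3] CI: children C:{T}, I:{A} ∪→ {A,T}; cost 1
[col 3] CIU: children CI:{A,T}, U:{G} ∪→ {A,G,T}; cost 1
[col 3] CIUV: children CIU:{A,G,T}, V:{T} ∩→ {T}; cost 0
[col 3] ACHIRUV: children AHR:{G}, CIUV:{T} ∪→ {G,T}; cost 1
[col 4] HR: children H:{T}, R:{C} ∪→ {C,T}; cost 1
[col 4] AHR: children A:{G}, HR:{C,T} ∪→ {C,G,T}; cost 1
[col 4] CI: children C:{T}, I:{G} ∪→ {G,T}; cost 1
[col 4] CIU: children CI:{G,T}, U:{A} ∪→ {A,G,T}; cost 1
[col 4] CIUV: children CIU:{A,G,T}, V:{C} ∪→ {A,C,G,T}; cost 1
[col 4] ACHIRUV: children AHR:{C,G,T}, CIUV:{A,C,G,T} ∩→ {C,G,T}; cost 0
[col 5] HR: children H:{T}, R:{C} ∪→ {C,T}; cost 1
[col 5] AHR: children A:{G}, HR:{C,T} ∪→ {C,G,T}; cost 1
[col 5] CI: children C:{G}, I:{T} ∪→ {G,T}; cost 1
[col 5] CIU: children CI:{G,T}, U:{T} ∩→ {T}; cost 0
[col 5] CIUV: children CIU:{T}, V:{C} ∪→ {C,T}; cost 1
[col 5] ACHIRUV: children AHR:{C,G,T}, CIUV:{C,T} ∩→ {C,T}; cost 0
[col 6] HR: children H:{C}, R:{A} ∪→ {A,C}; cost 1
[col 6] AHR: children A:{A}, HR:{A,C} ∩→ {A}; cost 0
[col 6] CI: children C:{T}, I:{A} ∪→ {A,T}; cost 1
[col 6] CIU: children CI:{A,T}, U:{T} ∩→ {T}; cost 0
[col 6] CIUV: children CIU:{T}, V:{A} ∪→ {A,T}; cost 1
[col 6] ACHIRUV: children AHR:{A}, CIUV:{A,T} ∩→ {A}; cost 0
per-site changes: [3, 3, 4, 4, 5, 4, 3]; total = 26

4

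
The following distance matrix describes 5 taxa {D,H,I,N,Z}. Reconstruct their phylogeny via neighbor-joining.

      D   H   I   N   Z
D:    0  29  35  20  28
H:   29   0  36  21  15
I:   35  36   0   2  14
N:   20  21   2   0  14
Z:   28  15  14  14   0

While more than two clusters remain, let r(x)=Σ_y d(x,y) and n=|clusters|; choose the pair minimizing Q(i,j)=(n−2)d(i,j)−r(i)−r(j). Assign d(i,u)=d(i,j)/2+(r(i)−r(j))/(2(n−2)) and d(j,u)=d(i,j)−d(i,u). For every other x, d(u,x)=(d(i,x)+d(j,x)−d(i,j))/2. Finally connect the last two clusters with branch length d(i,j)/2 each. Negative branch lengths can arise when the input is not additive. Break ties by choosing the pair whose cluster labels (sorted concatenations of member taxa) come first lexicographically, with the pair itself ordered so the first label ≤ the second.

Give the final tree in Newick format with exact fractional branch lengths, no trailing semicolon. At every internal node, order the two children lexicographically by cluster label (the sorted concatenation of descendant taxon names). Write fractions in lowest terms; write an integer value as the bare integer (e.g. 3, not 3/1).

1. join I+N (d=2, Q=-138) ⇒ IN; edges |I|=6, |N|=-4
  updated: d(D,IN)=53/2, d(H,IN)=55/2, d(IN,Z)=13
2. join D+IN (d=53/2, Q=-195/2) ⇒ DIN; edges |D|=139/8, |IN|=73/8
  updated: d(DIN,H)=15, d(DIN,Z)=29/4
3. join DIN+H (d=15, Q=-149/4) ⇒ DHIN; edges |DIN|=29/8, |H|=91/8
  updated: d(DHIN,Z)=29/8
4. join DHIN+Z (d=29/8) ⇒ DHINZ; edges |DHIN|=29/16, |Z|=29/16
final tree: (((D:139/8,(I:6,N:-4):73/8):29/8,H:91/8):29/16,Z:29/16)
total length: 377/8

(((D:139/8,(I:6,N:-4):73/8):29/8,H:91/8):29/16,Z:29/16)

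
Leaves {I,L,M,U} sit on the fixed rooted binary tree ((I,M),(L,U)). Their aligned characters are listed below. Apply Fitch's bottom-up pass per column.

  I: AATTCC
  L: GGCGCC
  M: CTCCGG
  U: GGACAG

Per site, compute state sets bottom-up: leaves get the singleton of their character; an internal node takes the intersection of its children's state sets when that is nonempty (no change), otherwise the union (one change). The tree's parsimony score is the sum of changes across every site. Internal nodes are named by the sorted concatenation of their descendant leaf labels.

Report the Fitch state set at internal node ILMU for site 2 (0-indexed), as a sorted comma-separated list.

IM@0: {A} ∪ {C} = {A,C} (union, +1)
LU@0: {G} ∩ {G} = {G} (intersection, +0)
ILMU@0: {A,C} ∪ {G} = {A,C,G} (union, +1)
IM@1: {A} ∪ {T} = {A,T} (union, +1)
LU@1: {G} ∩ {G} = {G} (intersection, +0)
ILMU@1: {A,T} ∪ {G} = {A,G,T} (union, +1)
IM@2: {T} ∪ {C} = {C,T} (union, +1)
LU@2: {C} ∪ {A} = {A,C} (union, +1)
ILMU@2: {C,T} ∩ {A,C} = {C} (intersection, +0)
IM@3: {T} ∪ {C} = {C,T} (union, +1)
LU@3: {G} ∪ {C} = {C,G} (union, +1)
ILMU@3: {C,T} ∩ {C,G} = {C} (intersection, +0)
IM@4: {C} ∪ {G} = {C,G} (union, +1)
LU@4: {C} ∪ {A} = {A,C} (union, +1)
ILMU@4: {C,G} ∩ {A,C} = {C} (intersection, +0)
IM@5: {C} ∪ {G} = {C,G} (union, +1)
LU@5: {C} ∪ {G} = {C,G} (union, +1)
ILMU@5: {C,G} ∩ {C,G} = {C,G} (intersection, +0)
per-site changes: [2, 2, 2, 2, 2, 2]; total = 12

C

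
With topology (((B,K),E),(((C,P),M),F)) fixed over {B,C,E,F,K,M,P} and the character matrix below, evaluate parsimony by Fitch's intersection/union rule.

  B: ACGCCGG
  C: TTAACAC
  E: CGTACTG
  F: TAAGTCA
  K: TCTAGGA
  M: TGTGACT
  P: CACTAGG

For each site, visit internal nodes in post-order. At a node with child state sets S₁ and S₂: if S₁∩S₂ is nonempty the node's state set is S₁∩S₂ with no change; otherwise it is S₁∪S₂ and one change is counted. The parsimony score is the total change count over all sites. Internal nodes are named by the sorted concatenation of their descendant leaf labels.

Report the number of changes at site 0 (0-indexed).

BK@0: {A} ∪ {T} = {A,T} (union, +1)
BEK@0: {A,T} ∪ {C} = {A,C,T} (union, +1)
CP@0: {T} ∪ {C} = {C,T} (union, +1)
CMP@0: {C,T} ∩ {T} = {T} (intersection, +0)
CFMP@0: {T} ∩ {T} = {T} (intersection, +0)
BCEFKMP@0: {A,C,T} ∩ {T} = {T} (intersection, +0)
BK@1: {C} ∩ {C} = {C} (intersection, +0)
BEK@1: {C} ∪ {G} = {C,G} (union, +1)
CP@1: {T} ∪ {A} = {A,T} (union, +1)
CMP@1: {A,T} ∪ {G} = {A,G,T} (union, +1)
CFMP@1: {A,G,T} ∩ {A} = {A} (intersection, +0)
BCEFKMP@1: {C,G} ∪ {A} = {A,C,G} (union, +1)
BK@2: {G} ∪ {T} = {G,T} (union, +1)
BEK@2: {G,T} ∩ {T} = {T} (intersection, +0)
CP@2: {A} ∪ {C} = {A,C} (union, +1)
CMP@2: {A,C} ∪ {T} = {A,C,T} (union, +1)
CFMP@2: {A,C,T} ∩ {A} = {A} (intersection, +0)
BCEFKMP@2: {T} ∪ {A} = {A,T} (union, +1)
BK@3: {C} ∪ {A} = {A,C} (union, +1)
BEK@3: {A,C} ∩ {A} = {A} (intersection, +0)
CP@3: {A} ∪ {T} = {A,T} (union, +1)
CMP@3: {A,T} ∪ {G} = {A,G,T} (union, +1)
CFMP@3: {A,G,T} ∩ {G} = {G} (intersection, +0)
BCEFKMP@3: {A} ∪ {G} = {A,G} (union, +1)
BK@4: {C} ∪ {G} = {C,G} (union, +1)
BEK@4: {C,G} ∩ {C} = {C} (intersection, +0)
CP@4: {C} ∪ {A} = {A,C} (union, +1)
CMP@4: {A,C} ∩ {A} = {A} (intersection, +0)
CFMP@4: {A} ∪ {T} = {A,T} (union, +1)
BCEFKMP@4: {C} ∪ {A,T} = {A,C,T} (union, +1)
BK@5: {G} ∩ {G} = {G} (intersection, +0)
BEK@5: {G} ∪ {T} = {G,T} (union, +1)
CP@5: {A} ∪ {G} = {A,G} (union, +1)
CMP@5: {A,G} ∪ {C} = {A,C,G} (union, +1)
CFMP@5: {A,C,G} ∩ {C} = {C} (intersection, +0)
BCEFKMP@5: {G,T} ∪ {C} = {C,G,T} (union, +1)
BK@6: {G} ∪ {A} = {A,G} (union, +1)
BEK@6: {A,G} ∩ {G} = {G} (intersection, +0)
CP@6: {C} ∪ {G} = {C,G} (union, +1)
CMP@6: {C,G} ∪ {T} = {C,G,T} (union, +1)
CFMP@6: {C,G,T} ∪ {A} = {A,C,G,T} (union, +1)
BCEFKMP@6: {G} ∩ {A,C,G,T} = {G} (intersection, +0)
per-site changes: [3, 4, 4, 4, 4, 4, 4]; total = 27

3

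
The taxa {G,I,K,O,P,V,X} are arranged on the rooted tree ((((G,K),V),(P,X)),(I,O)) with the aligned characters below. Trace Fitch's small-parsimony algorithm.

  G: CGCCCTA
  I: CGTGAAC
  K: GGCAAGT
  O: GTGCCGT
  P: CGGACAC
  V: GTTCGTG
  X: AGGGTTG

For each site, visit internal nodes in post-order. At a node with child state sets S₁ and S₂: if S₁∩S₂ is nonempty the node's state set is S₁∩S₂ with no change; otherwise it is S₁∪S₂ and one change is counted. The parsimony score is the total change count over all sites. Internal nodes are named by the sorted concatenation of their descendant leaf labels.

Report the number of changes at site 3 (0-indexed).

4

[col 0] GK: children G:{C}, K:{G} ∪→ {C,G}; cost 1
[col 0] GKV: children GK:{C,G}, V:{G} ∩→ {G}; cost 0
[col 0] PX: children P:{C}, X:{A} ∪→ {A,C}; cost 1
[col 0] GKPVX: children GKV:{G}, PX:{A,C} ∪→ {A,C,G}; cost 1
[col 0] IO: children I:{C}, O:{G} ∪→ {C,G}; cost 1
[col 0] GIKOPVX: children GKPVX:{A,C,G}, IO:{C,G} ∩→ {C,G}; cost 0
[col 1] GK: children G:{G}, K:{G} ∩→ {G}; cost 0
[col 1] GKV: children GK:{G}, V:{T} ∪→ {G,T}; cost 1
[col 1] PX: children P:{G}, X:{G} ∩→ {G}; cost 0
[col 1] GKPVX: children GKV:{G,T}, PX:{G} ∩→ {G}; cost 0
[col 1] IO: children I:{G}, O:{T} ∪→ {G,T}; cost 1
[col 1] GIKOPVX: children GKPVX:{G}, IO:{G,T} ∩→ {G}; cost 0
[col 2] GK: children G:{C}, K:{C} ∩→ {C}; cost 0
[col 2] GKV: children GK:{C}, V:{T} ∪→ {C,T}; cost 1
[col 2] PX: children P:{G}, X:{G} ∩→ {G}; cost 0
[col 2] GKPVX: children GKV:{C,T}, PX:{G} ∪→ {C,G,T}; cost 1
[col 2] IO: children I:{T}, O:{G} ∪→ {G,T}; cost 1
[col 2] GIKOPVX: children GKPVX:{C,G,T}, IO:{G,T} ∩→ {G,T}; cost 0
[col 3] GK: children G:{C}, K:{A} ∪→ {A,C}; cost 1
[col 3] GKV: children GK:{A,C}, V:{C} ∩→ {C}; cost 0
[col 3] PX: children P:{A}, X:{G} ∪→ {A,G}; cost 1
[col 3] GKPVX: children GKV:{C}, PX:{A,G} ∪→ {A,C,G}; cost 1
[col 3] IO: children I:{G}, O:{C} ∪→ {C,G}; cost 1
[col 3] GIKOPVX: children GKPVX:{A,C,G}, IO:{C,G} ∩→ {C,G}; cost 0
[col 4] GK: children G:{C}, K:{A} ∪→ {A,C}; cost 1
[col 4] GKV: children GK:{A,C}, V:{G} ∪→ {A,C,G}; cost 1
[col 4] PX: children P:{C}, X:{T} ∪→ {C,T}; cost 1
[col 4] GKPVX: children GKV:{A,C,G}, PX:{C,T} ∩→ {C}; cost 0
[col 4] IO: children I:{A}, O:{C} ∪→ {A,C}; cost 1
[col 4] GIKOPVX: children GKPVX:{C}, IO:{A,C} ∩→ {C}; cost 0
[col 5] GK: children G:{T}, K:{G} ∪→ {G,T}; cost 1
[col 5] GKV: children GK:{G,T}, V:{T} ∩→ {T}; cost 0
[col 5] PX: children P:{A}, X:{T} ∪→ {A,T}; cost 1
[col 5] GKPVX: children GKV:{T}, PX:{A,T} ∩→ {T}; cost 0
[col 5] IO: children I:{A}, O:{G} ∪→ {A,G}; cost 1
[col 5] GIKOPVX: children GKPVX:{T}, IO:{A,G} ∪→ {A,G,T}; cost 1
[col 6] GK: children G:{A}, K:{T} ∪→ {A,T}; cost 1
[col 6] GKV: children GK:{A,T}, V:{G} ∪→ {A,G,T}; cost 1
[col 6] PX: children P:{C}, X:{G} ∪→ {C,G}; cost 1
[col 6] GKPVX: children GKV:{A,G,T}, PX:{C,G} ∩→ {G}; cost 0
[col 6] IO: children I:{C}, O:{T} ∪→ {C,T}; cost 1
[col 6] GIKOPVX: children GKPVX:{G}, IO:{C,T} ∪→ {C,G,T}; cost 1
per-site changes: [4, 2, 3, 4, 4, 4, 5]; total = 26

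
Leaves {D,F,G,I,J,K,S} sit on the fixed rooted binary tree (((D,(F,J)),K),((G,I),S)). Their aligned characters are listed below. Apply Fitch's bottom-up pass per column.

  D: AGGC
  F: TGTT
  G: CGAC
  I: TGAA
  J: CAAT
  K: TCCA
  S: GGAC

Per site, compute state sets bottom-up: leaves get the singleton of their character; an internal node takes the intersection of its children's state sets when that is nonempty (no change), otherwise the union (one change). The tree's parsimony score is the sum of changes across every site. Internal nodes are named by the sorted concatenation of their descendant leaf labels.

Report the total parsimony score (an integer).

site 0, node FJ: F={T} ∪ J={C} → {C,T} (+1)
site 0, node DFJ: D={A} ∪ FJ={C,T} → {A,C,T} (+1)
site 0, node DFJK: DFJ={A,C,T} ∩ K={T} → {T} (+0)
site 0, node GI: G={C} ∪ I={T} → {C,T} (+1)
site 0, node GIS: GI={C,T} ∪ S={G} → {C,G,T} (+1)
site 0, node DFGIJKS: DFJK={T} ∩ GIS={C,G,T} → {T} (+0)
site 1, node FJ: F={G} ∪ J={A} → {A,G} (+1)
site 1, node DFJ: D={G} ∩ FJ={A,G} → {G} (+0)
site 1, node DFJK: DFJ={G} ∪ K={C} → {C,G} (+1)
site 1, node GI: G={G} ∩ I={G} → {G} (+0)
site 1, node GIS: GI={G} ∩ S={G} → {G} (+0)
site 1, node DFGIJKS: DFJK={C,G} ∩ GIS={G} → {G} (+0)
site 2, node FJ: F={T} ∪ J={A} → {A,T} (+1)
site 2, node DFJ: D={G} ∪ FJ={A,T} → {A,G,T} (+1)
site 2, node DFJK: DFJ={A,G,T} ∪ K={C} → {A,C,G,T} (+1)
site 2, node GI: G={A} ∩ I={A} → {A} (+0)
site 2, node GIS: GI={A} ∩ S={A} → {A} (+0)
site 2, node DFGIJKS: DFJK={A,C,G,T} ∩ GIS={A} → {A} (+0)
site 3, node FJ: F={T} ∩ J={T} → {T} (+0)
site 3, node DFJ: D={C} ∪ FJ={T} → {C,T} (+1)
site 3, node DFJK: DFJ={C,T} ∪ K={A} → {A,C,T} (+1)
site 3, node GI: G={C} ∪ I={A} → {A,C} (+1)
site 3, node GIS: GI={A,C} ∩ S={C} → {C} (+0)
site 3, node DFGIJKS: DFJK={A,C,T} ∩ GIS={C} → {C} (+0)
per-site changes: [4, 2, 3, 3]; total = 12

12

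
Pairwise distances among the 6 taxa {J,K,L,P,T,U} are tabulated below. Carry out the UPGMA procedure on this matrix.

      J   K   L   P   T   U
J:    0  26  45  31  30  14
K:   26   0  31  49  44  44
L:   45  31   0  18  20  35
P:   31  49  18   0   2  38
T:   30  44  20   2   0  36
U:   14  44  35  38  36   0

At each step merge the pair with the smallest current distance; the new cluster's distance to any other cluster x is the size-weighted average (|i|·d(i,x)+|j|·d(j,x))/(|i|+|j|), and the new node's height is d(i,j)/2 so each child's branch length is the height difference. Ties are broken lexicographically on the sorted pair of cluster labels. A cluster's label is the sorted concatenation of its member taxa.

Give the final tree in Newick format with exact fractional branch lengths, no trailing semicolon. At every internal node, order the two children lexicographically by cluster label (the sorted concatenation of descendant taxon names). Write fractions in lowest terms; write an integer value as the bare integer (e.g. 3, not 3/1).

(((J:7,U:7):21/2,K:35/2):4/3,(L:19/2,(P:1,T:1):17/2):28/3)

1. join P+T (d=2) ⇒ PT; edges |P|=1, |T|=1
  updated: d(J,PT)=61/2, d(K,PT)=93/2, d(L,PT)=19, d(PT,U)=37
2. join J+U (d=14) ⇒ JU; edges |J|=7, |U|=7
  updated: d(JU,K)=35, d(JU,L)=40, d(JU,PT)=135/4
3. join L+PT (d=19) ⇒ LPT; edges |L|=19/2, |PT|=17/2
  updated: d(JU,LPT)=215/6, d(K,LPT)=124/3
4. join JU+K (d=35) ⇒ JKU; edges |JU|=21/2, |K|=35/2
  updated: d(JKU,LPT)=113/3
5. join JKU+LPT (d=113/3) ⇒ JKLPTU; edges |JKU|=4/3, |LPT|=28/3
final tree: (((J:7,U:7):21/2,K:35/2):4/3,(L:19/2,(P:1,T:1):17/2):28/3)
total length: 218/3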